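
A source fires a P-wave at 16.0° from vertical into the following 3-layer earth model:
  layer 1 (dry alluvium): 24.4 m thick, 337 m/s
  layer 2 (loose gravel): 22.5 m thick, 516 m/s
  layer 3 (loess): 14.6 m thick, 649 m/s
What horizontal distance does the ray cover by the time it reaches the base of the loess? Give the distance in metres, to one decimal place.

Apply Snell's law at each interface; in layer i the horizontal offset is hᵢ·tan θᵢ.
Layer 1: θ = 16.00°; offset = 24.4·tan 16.00° = 6.997 m.
Layer 2: sin θ = 516·sin 16.0°/337 = 0.4220, θ = 24.96°; offset = 22.5·tan 24.96° = 10.475 m.
Layer 3: sin θ = 649·sin 16.0°/337 = 0.5308, θ = 32.06°; offset = 14.6·tan 32.06° = 9.145 m.
Total horizontal offset = 26.616 m.

26.6 m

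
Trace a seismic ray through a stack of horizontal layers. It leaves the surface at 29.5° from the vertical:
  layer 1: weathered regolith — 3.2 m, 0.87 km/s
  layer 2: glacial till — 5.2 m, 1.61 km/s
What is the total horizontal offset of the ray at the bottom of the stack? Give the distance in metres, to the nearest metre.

13 m

p = sin θ₁/V₁ = sin 29.5°/0.87 = 5.6600e-01 s/km is conserved through the stack.
Layer 1: θ = 29.50°; offset = 3.2·tan 29.50° = 1.810 m.
Layer 2: sin θ = p·1.61 = 0.9113 → θ = 65.68°; offset = 5.2·tan 65.68° = 11.507 m.
Σ offsets = 13.317 m.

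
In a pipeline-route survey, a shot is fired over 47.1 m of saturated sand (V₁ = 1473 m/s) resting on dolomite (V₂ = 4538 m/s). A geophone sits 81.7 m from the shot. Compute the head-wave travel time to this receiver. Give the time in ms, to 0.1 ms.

t = x/V₂ + 2h·√(V₂²−V₁²)/(V₁V₂).
√(V₂²−V₁²) = √(4538²−1473²) = 4292.3 m/s; delay term = 2·47.1·4292.3/(1473·4538) = 0.06049 s.
t = 81.7/4538 + 0.06049 = 0.07849 s.

78.5 ms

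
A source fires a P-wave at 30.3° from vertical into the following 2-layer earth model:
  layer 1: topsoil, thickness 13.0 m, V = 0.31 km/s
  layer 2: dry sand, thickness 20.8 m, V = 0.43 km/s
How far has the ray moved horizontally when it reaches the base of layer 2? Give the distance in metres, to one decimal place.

p = sin θ₁/V₁ = sin 30.3°/0.31 = 1.6275e+00 s/km is conserved through the stack.
Layer 1: θ = 30.30°; offset = 13.0·tan 30.30° = 7.597 m.
Layer 2: sin θ = p·0.43 = 0.6998 → θ = 44.41°; offset = 20.8·tan 44.41° = 20.378 m.
Summing the layer offsets gives 27.975 m.

28.0 m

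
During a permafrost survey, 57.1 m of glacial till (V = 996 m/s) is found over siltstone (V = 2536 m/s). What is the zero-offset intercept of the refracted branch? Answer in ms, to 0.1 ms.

θ_c = arcsin(V₁/V₂) = arcsin(996/2536) = 23.13°; cos θ_c = 0.9196.
tᵢ = 2h·cos θ_c / V₁ = 2·57.1·0.9196 / 996 = 0.10545 s.

105.4 ms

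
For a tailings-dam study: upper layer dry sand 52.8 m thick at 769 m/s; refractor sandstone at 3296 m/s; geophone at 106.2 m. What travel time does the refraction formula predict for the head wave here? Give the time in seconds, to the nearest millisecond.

0.166 s

t = x/V₂ + 2h·√(V₂²−V₁²)/(V₁V₂).
√(V₂²−V₁²) = √(3296²−769²) = 3205.0 m/s; delay term = 2·52.8·3205.0/(769·3296) = 0.13353 s.
t = 106.2/3296 + 0.13353 = 0.16575 s.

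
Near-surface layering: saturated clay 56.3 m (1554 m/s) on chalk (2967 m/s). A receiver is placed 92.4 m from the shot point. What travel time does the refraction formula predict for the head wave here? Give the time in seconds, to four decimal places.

θ_c = arcsin(V₁/V₂) = arcsin(1554/2967) = 31.58°, cos θ_c = 0.8519.
Intercept time tᵢ = 2h cos θ_c / V₁ = 2·56.3·0.8519/1554 = 0.06172 s.
t = x/V₂ + tᵢ = 92.4/2967 + 0.06172 = 0.09287 s.

0.0929 s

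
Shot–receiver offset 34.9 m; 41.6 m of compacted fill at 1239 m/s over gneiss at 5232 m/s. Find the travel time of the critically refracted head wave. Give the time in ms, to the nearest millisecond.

72 ms

θ_c = arcsin(V₁/V₂) = arcsin(1239/5232) = 13.70°, cos θ_c = 0.9716.
Intercept time tᵢ = 2h cos θ_c / V₁ = 2·41.6·0.9716/1239 = 0.06524 s.
t = x/V₂ + tᵢ = 34.9/5232 + 0.06524 = 0.07191 s.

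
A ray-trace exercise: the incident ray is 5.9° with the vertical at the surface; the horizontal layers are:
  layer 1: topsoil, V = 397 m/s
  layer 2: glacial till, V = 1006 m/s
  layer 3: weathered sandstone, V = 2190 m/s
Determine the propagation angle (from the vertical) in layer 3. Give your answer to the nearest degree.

35°

Ray parameter p = sin 5.9° / 397 = 2.5892e-04 s/m.
sin θ_3 = p·V_3 = 2.5892e-04 × 2190 = 0.5670.
θ_3 = 34.54° from the vertical.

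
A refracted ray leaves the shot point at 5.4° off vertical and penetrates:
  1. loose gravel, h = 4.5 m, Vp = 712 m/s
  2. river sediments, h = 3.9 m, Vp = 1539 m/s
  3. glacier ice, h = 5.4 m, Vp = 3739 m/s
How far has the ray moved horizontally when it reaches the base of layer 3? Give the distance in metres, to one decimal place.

4.3 m

Apply Snell's law at each interface; in layer i the horizontal offset is hᵢ·tan θᵢ.
Layer 1: θ = 5.40°; offset = 4.5·tan 5.40° = 0.425 m.
Layer 2: sin θ = 1539·sin 5.4°/712 = 0.2034, θ = 11.74°; offset = 3.9·tan 11.74° = 0.810 m.
Layer 3: sin θ = 3739·sin 5.4°/712 = 0.4942, θ = 29.62°; offset = 5.4·tan 29.62° = 3.070 m.
Total horizontal offset = 4.305 m.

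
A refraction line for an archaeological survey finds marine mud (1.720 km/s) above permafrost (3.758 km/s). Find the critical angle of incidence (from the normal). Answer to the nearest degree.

27°

Critical incidence: sin θ_c = V₁/V₂ = 1.720/3.758 = 0.4577.
θ_c = arcsin 0.4577 = 27.24°.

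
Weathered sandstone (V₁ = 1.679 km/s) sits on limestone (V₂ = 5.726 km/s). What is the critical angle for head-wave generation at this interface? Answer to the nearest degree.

At critical incidence the refracted ray runs along the interface (θ₂ = 90°), so sin θ_c = V₁/V₂.
θ_c = arcsin(1.679/5.726) = arcsin 0.2932 = 17.05°.

17°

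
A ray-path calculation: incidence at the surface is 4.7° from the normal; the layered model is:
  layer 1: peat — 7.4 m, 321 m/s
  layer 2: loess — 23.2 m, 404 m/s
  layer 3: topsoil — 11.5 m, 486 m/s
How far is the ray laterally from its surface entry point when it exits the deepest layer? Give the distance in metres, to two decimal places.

4.45 m

Ray parameter p = sin 4.7° / 321 m/s = 2.5526e-04 s/m.
Layer 1: θ = 4.70°; offset = 7.4·tan 4.70° = 0.6084 m.
Layer 2: sin θ = p·404 = 0.1031 → θ = 5.92°; offset = 23.2·tan 5.92° = 2.4053 m.
Layer 3: sin θ = p·486 = 0.1241 → θ = 7.13°; offset = 11.5·tan 7.13° = 1.4378 m.
Summing the layer offsets gives 4.4515 m.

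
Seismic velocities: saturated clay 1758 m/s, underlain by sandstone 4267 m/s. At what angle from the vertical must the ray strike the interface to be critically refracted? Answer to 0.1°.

24.3°

Critical incidence: sin θ_c = V₁/V₂ = 1758/4267 = 0.4120.
θ_c = arcsin 0.4120 = 24.33°.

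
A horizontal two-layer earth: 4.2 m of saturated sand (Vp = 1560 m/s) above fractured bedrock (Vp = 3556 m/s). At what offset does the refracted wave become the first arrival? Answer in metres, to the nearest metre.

13 m

θ_c = arcsin(1560/3556) = 26.02°, so cos θ_c = 0.8986 and tᵢ = 2h cos θ_c/V₁ = 0.0048 s.
At crossover x/V₁ = x/V₂ + tᵢ ⇒ x = tᵢ/(1/V₁ − 1/V₂) = 0.00484/(6.4103e-04 − 2.8121e-04) = 13.45 m.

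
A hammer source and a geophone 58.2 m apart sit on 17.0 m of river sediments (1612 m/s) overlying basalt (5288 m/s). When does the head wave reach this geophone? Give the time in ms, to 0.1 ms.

31.1 ms

t = x/V₂ + 2h·√(V₂²−V₁²)/(V₁V₂).
√(V₂²−V₁²) = √(5288²−1612²) = 5036.3 m/s; delay term = 2·17.0·5036.3/(1612·5288) = 0.02009 s.
t = 58.2/5288 + 0.02009 = 0.03109 s.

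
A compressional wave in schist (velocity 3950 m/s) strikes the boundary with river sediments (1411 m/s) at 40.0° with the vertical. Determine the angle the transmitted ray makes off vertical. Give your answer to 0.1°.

sin θ₁/V₁ = sin θ₂/V₂ ⇒ sin θ₂ = 1411·sin 40.0°/3950 = 1411·0.6428/3950 = 0.2296.
θ₂ = arcsin 0.2296 = 13.27° from the normal.

13.3°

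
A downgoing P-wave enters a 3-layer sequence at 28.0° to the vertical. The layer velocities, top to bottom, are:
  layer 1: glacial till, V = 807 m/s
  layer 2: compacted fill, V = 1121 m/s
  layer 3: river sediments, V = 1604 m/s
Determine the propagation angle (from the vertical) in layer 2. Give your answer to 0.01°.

40.70°

Ray parameter p = sin 28.0° / 807 = 5.8175e-04 s/m.
sin θ_2 = p·V_2 = 5.8175e-04 × 1121 = 0.6521.
θ_2 = 40.70° from the vertical.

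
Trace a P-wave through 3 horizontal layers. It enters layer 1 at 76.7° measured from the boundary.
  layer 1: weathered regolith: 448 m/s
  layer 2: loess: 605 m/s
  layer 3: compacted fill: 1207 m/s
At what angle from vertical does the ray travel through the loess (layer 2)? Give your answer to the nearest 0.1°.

From the normal: θ₁ = 90° − 76.7° = 13.3°.
Ray parameter p = sin 13.3° / 448 = 5.1350e-04 s/m.
sin θ_2 = p·V_2 = 5.1350e-04 × 605 = 0.3107.
θ_2 = 18.10° from the vertical.

18.1°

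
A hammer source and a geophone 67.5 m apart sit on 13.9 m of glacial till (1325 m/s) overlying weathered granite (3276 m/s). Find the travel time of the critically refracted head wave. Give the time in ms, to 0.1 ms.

39.8 ms

t = x/V₂ + 2h·√(V₂²−V₁²)/(V₁V₂).
√(V₂²−V₁²) = √(3276²−1325²) = 2996.1 m/s; delay term = 2·13.9·2996.1/(1325·3276) = 0.01919 s.
t = 67.5/3276 + 0.01919 = 0.03979 s.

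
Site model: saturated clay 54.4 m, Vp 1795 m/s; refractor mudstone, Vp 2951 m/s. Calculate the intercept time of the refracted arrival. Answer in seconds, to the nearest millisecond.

0.048 s

θ_c = arcsin(V₁/V₂) = arcsin(1795/2951) = 37.46°; cos θ_c = 0.7937.
tᵢ = 2h·cos θ_c / V₁ = 2·54.4·0.7937 / 1795 = 0.04811 s.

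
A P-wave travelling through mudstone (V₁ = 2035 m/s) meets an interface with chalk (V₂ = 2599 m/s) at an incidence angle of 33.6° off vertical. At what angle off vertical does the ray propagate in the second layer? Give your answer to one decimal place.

45.0°

sin θ₁/V₁ = sin θ₂/V₂ ⇒ sin θ₂ = 2599·sin 33.6°/2035 = 2599·0.5534/2035 = 0.7068.
θ₂ = sin⁻¹(0.7068) = 44.97° (from vertical).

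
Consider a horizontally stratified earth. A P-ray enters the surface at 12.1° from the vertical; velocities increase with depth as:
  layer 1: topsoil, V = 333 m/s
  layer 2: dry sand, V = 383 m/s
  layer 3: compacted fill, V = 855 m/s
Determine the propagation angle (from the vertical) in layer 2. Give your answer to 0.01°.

Ray parameter p = sin 12.1° / 333 = 6.2949e-04 s/m.
sin θ_2 = p·V_2 = 6.2949e-04 × 383 = 0.2411.
θ_2 = arcsin 0.2411 = 13.95°.

13.95°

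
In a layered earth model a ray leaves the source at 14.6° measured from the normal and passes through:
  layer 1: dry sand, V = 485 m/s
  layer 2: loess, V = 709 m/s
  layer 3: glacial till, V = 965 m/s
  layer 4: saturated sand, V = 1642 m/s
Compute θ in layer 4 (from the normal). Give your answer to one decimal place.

Snell's law across each interface conserves sin θ / V, so sin θ_4 = V_4·sin θ₁/V₁.
sin θ_4 = 1642 × sin 14.6° / 485 = 0.8534.
θ_4 = arcsin 0.8534 = 58.58°.

58.6°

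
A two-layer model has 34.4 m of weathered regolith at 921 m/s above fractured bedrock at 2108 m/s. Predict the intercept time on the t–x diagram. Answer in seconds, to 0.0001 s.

tᵢ = 2h·√(V₂²−V₁²)/(V₁V₂).
√(V₂²−V₁²) = √(2108²−921²) = 1896.2 m/s.
tᵢ = 2·34.4·1896.2/(921·2108) = 0.06719 s.

0.0672 s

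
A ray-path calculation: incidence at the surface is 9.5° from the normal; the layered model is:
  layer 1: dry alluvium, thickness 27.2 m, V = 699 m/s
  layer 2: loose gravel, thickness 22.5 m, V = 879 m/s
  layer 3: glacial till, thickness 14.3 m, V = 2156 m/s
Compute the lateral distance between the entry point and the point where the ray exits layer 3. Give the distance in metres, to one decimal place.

17.8 m

Apply Snell's law at each interface; in layer i the horizontal offset is hᵢ·tan θᵢ.
Layer 1: θ = 9.50°; offset = 27.2·tan 9.50° = 4.552 m.
Layer 2: sin θ = 879·sin 9.5°/699 = 0.2075, θ = 11.98°; offset = 22.5·tan 11.98° = 4.774 m.
Layer 3: sin θ = 2156·sin 9.5°/699 = 0.5091, θ = 30.60°; offset = 14.3·tan 30.60° = 8.458 m.
Summing the layer offsets gives 17.783 m.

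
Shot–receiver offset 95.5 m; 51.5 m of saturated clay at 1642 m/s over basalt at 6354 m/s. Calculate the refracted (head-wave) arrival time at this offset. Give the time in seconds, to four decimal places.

0.0756 s

t = x/V₂ + 2h·√(V₂²−V₁²)/(V₁V₂).
√(V₂²−V₁²) = √(6354²−1642²) = 6138.2 m/s; delay term = 2·51.5·6138.2/(1642·6354) = 0.06060 s.
t = 95.5/6354 + 0.06060 = 0.07563 s.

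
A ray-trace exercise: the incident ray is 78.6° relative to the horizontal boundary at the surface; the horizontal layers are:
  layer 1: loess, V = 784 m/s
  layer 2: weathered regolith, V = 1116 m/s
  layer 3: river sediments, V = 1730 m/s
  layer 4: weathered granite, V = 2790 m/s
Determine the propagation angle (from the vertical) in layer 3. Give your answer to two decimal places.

From the normal: θ₁ = 90° − 78.6° = 11.4°.
Ray parameter p = sin 11.4° / 784 = 2.5211e-04 s/m.
sin θ_3 = p·V_3 = 2.5211e-04 × 1730 = 0.4362.
θ_3 = arcsin 0.4362 = 25.86°.

25.86°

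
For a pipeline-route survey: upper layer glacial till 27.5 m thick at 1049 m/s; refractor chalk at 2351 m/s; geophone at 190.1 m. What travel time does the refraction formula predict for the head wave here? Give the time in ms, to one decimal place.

t = x/V₂ + 2h·√(V₂²−V₁²)/(V₁V₂).
√(V₂²−V₁²) = √(2351²−1049²) = 2104.0 m/s; delay term = 2·27.5·2104.0/(1049·2351) = 0.04692 s.
t = 190.1/2351 + 0.04692 = 0.12778 s.

127.8 ms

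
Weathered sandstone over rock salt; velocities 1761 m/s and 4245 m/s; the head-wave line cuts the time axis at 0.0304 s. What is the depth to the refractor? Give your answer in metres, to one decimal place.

h = tᵢ·V₁·V₂ / (2·√(V₂²−V₁²)).
√(V₂²−V₁²) = √(4245² − 1761²) = 3862.5 m/s.
h = 0.0304 s × 1761 × 4245 / (2 × 3862.5) = 29.42 m.

29.4 m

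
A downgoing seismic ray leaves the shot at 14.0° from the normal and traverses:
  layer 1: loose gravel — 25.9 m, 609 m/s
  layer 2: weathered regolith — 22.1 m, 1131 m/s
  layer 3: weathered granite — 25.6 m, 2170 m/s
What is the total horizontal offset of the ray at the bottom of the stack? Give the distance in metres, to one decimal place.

Apply Snell's law at each interface; in layer i the horizontal offset is hᵢ·tan θᵢ.
Layer 1: θ = 14.00°; offset = 25.9·tan 14.00° = 6.458 m.
Layer 2: sin θ = 1131·sin 14.0°/609 = 0.4493, θ = 26.70°; offset = 22.1·tan 26.70° = 11.114 m.
Layer 3: sin θ = 2170·sin 14.0°/609 = 0.8620, θ = 59.54°; offset = 25.6·tan 59.54° = 43.537 m.
Total horizontal offset = 61.109 m.

61.1 m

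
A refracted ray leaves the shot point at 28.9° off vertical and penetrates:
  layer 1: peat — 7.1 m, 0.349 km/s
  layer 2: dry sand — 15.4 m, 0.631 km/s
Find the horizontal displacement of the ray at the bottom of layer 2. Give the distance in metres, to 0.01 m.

31.59 m

Apply Snell's law at each interface; in layer i the horizontal offset is hᵢ·tan θᵢ.
Layer 1: θ = 28.90°; offset = 7.1·tan 28.90° = 3.9194 m.
Layer 2: sin θ = 0.631·sin 28.9°/0.349 = 0.8738, θ = 60.90°; offset = 15.4·tan 60.90° = 27.6701 m.
Summing the layer offsets gives 31.5895 m.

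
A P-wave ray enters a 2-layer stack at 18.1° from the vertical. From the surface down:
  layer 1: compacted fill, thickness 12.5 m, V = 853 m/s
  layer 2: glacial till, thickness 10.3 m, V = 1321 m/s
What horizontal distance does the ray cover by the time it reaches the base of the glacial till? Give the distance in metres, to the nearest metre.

10 m

Apply Snell's law at each interface; in layer i the horizontal offset is hᵢ·tan θᵢ.
Layer 1: θ = 18.10°; offset = 12.5·tan 18.10° = 4.086 m.
Layer 2: sin θ = 1321·sin 18.1°/853 = 0.4811, θ = 28.76°; offset = 10.3·tan 28.76° = 5.653 m.
Σ offsets = 9.739 m.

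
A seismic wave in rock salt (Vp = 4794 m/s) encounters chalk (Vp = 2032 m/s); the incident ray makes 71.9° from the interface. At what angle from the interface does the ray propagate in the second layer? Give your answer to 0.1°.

Angle from the normal: 90° − 71.9° = 18.1°.
Snell's law: sin θ₂ = (V₂/V₁)·sin θ₁ = (2032/4794)·sin 18.1° = 0.1317.
θ₂ = arcsin 0.1317 = 7.57° from the normal.
From the interface: 90° − 7.57° = 82.43°.

82.4°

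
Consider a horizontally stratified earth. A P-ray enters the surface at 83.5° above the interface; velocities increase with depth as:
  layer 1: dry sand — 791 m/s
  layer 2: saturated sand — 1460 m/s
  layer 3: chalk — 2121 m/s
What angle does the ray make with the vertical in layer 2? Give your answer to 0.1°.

From the normal: θ₁ = 90° − 83.5° = 6.5°.
Ray parameter p = sin 6.5° / 791 = 1.4311e-04 s/m.
sin θ_2 = p·V_2 = 1.4311e-04 × 1460 = 0.2089.
θ_2 = arcsin 0.2089 = 12.06°.

12.1°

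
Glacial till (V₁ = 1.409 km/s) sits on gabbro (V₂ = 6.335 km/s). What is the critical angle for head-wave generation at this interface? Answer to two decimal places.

At critical incidence the refracted ray runs along the interface (θ₂ = 90°), so sin θ_c = V₁/V₂.
θ_c = arcsin(1.409/6.335) = arcsin 0.2224 = 12.85°.

12.85°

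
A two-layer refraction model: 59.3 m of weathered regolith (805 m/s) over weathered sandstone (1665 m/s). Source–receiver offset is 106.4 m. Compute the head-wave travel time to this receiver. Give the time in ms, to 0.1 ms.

192.9 ms

θ_c = arcsin(V₁/V₂) = arcsin(805/1665) = 28.91°, cos θ_c = 0.8754.
Intercept time tᵢ = 2h cos θ_c / V₁ = 2·59.3·0.8754/805 = 0.12897 s.
t = x/V₂ + tᵢ = 106.4/1665 + 0.12897 = 0.19287 s.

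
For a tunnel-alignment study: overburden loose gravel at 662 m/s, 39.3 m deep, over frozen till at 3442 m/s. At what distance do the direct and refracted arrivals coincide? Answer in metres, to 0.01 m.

θ_c = arcsin(662/3442) = 11.09°, so cos θ_c = 0.9813 and tᵢ = 2h cos θ_c/V₁ = 0.1165 s.
At crossover x/V₁ = x/V₂ + tᵢ ⇒ x = tᵢ/(1/V₁ − 1/V₂) = 0.11651/(1.5106e-03 − 2.9053e-04) = 95.50 m.

95.50 m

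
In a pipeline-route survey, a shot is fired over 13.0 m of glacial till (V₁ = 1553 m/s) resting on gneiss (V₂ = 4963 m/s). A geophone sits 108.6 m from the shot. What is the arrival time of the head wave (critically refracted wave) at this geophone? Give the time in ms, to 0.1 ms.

θ_c = arcsin(V₁/V₂) = arcsin(1553/4963) = 18.24°, cos θ_c = 0.9498.
Intercept time tᵢ = 2h cos θ_c / V₁ = 2·13.0·0.9498/1553 = 0.01590 s.
t = x/V₂ + tᵢ = 108.6/4963 + 0.01590 = 0.03778 s.

37.8 ms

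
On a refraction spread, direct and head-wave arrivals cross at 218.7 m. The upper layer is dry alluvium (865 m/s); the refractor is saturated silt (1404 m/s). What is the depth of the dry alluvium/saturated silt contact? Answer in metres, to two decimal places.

x_cross = 2h·√((V₂+V₁)/(V₂−V₁)) → h = x_cross / (2·√((V₂+V₁)/(V₂−V₁))).
√((V₂+V₁)/(V₂−V₁)) = √((1404+865)/(1404−865)) = 2.0517.
h = 218.7 / (2·2.0517) = 53.30 m.

53.30 m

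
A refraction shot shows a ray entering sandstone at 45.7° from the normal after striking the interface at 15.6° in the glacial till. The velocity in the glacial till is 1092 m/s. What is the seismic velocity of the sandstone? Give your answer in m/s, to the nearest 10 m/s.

2910 m/s

sin 15.6° = 0.2689; sin 45.7° = 0.7157.
V₂ = V₁·(sin θ₂/sin θ₁) = 1092·(0.7157/0.2689) = 2906.21 m/s.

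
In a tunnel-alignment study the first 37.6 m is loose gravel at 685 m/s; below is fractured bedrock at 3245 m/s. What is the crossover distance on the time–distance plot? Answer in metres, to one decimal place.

x_cross = 2h·√((V₂+V₁)/(V₂−V₁)).
(V₂+V₁)/(V₂−V₁) = (3245+685)/(3245−685) = 1.5352; √ = 1.2390.
x_cross = 2·37.6·1.2390 = 93.17 m.

93.2 m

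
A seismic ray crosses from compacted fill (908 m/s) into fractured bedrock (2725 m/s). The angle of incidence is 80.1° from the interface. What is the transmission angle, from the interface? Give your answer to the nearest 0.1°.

Angle from the normal: 90° − 80.1° = 9.9°.
Snell's law: sin θ₂ = (V₂/V₁)·sin θ₁ = (2725/908)·sin 9.9° = 0.5160.
θ₂ = arcsin 0.5160 = 31.06° from the normal.
From the interface: 90° − 31.06° = 58.94°.

58.9°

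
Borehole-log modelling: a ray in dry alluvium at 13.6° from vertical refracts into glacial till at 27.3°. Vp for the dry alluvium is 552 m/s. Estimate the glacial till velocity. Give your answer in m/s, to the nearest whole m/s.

sin 13.6° = 0.2351; sin 27.3° = 0.4586.
V₂ = V₁·(sin θ₂/sin θ₁) = 552·(0.4586/0.2351) = 1076.69 m/s.

1077 m/s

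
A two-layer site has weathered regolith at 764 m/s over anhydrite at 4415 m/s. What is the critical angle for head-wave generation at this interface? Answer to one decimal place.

Critical incidence: sin θ_c = V₁/V₂ = 764/4415 = 0.1730.
θ_c = arcsin 0.1730 = 9.96°.

10.0°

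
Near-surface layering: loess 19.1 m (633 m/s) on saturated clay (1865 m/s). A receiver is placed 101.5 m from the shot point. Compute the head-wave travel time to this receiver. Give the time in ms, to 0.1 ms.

111.2 ms

θ_c = arcsin(V₁/V₂) = arcsin(633/1865) = 19.84°, cos θ_c = 0.9406.
Intercept time tᵢ = 2h cos θ_c / V₁ = 2·19.1·0.9406/633 = 0.05677 s.
t = x/V₂ + tᵢ = 101.5/1865 + 0.05677 = 0.11119 s.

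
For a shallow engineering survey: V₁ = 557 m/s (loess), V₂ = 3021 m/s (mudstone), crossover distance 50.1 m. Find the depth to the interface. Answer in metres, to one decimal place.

h = (x_cross/2)·√((V₂−V₁)/(V₂+V₁)).
(V₂−V₁)/(V₂+V₁) = (3021−557)/(3021+557) = 0.6887; √ = 0.8299.
h = (50.1/2)·0.8299 = 20.79 m.

20.8 m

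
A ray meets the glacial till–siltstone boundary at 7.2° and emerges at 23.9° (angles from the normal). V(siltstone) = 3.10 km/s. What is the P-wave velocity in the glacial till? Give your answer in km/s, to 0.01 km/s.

sin 7.2° = 0.1253; sin 23.9° = 0.4051.
V₁ = V₂·(sin θ₁/sin θ₂) = 3.10·(0.1253/0.4051) = 0.96 km/s.

0.96 km/s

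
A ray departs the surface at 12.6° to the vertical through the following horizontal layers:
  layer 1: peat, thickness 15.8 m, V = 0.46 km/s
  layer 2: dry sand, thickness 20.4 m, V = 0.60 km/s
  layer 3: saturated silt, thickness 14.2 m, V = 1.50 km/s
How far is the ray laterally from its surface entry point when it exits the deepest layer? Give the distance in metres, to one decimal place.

24.0 m

Ray parameter p = sin 12.6° / 0.46 km/s = 4.7422e-01 s/km.
Layer 1: θ = 12.60°; offset = 15.8·tan 12.60° = 3.532 m.
Layer 2: sin θ = p·0.60 = 0.2845 → θ = 16.53°; offset = 20.4·tan 16.53° = 6.055 m.
Layer 3: sin θ = p·1.50 = 0.7113 → θ = 45.34°; offset = 14.2·tan 45.34° = 14.371 m.
Σ offsets = 23.958 m.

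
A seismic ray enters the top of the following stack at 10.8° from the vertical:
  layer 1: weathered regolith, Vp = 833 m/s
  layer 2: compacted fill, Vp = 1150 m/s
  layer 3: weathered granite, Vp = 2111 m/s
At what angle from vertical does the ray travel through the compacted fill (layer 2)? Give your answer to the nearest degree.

15°

Snell's law across each interface conserves sin θ / V, so sin θ_2 = V_2·sin θ₁/V₁.
sin θ_2 = 1150 × sin 10.8° / 833 = 0.2587.
θ_2 = 14.99° from the vertical.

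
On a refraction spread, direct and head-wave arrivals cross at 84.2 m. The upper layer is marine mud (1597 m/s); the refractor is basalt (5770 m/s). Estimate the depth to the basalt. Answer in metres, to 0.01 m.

h = (x_cross/2)·√((V₂−V₁)/(V₂+V₁)).
(V₂−V₁)/(V₂+V₁) = (5770−1597)/(5770+1597) = 0.5664; √ = 0.7526.
h = (84.2/2)·0.7526 = 31.69 m.

31.69 m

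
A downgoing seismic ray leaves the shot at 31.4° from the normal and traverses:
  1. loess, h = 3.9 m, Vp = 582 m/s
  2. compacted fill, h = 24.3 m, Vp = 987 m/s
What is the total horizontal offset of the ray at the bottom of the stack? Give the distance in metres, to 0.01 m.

Apply Snell's law at each interface; in layer i the horizontal offset is hᵢ·tan θᵢ.
Layer 1: θ = 31.40°; offset = 3.9·tan 31.40° = 2.3806 m.
Layer 2: sin θ = 987·sin 31.4°/582 = 0.8836, θ = 62.08°; offset = 24.3·tan 62.08° = 45.8479 m.
Σ offsets = 48.2284 m.

48.23 m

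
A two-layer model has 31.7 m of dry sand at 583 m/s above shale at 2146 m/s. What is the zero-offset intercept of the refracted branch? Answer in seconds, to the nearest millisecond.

θ_c = arcsin(V₁/V₂) = arcsin(583/2146) = 15.76°; cos θ_c = 0.9624.
tᵢ = 2h·cos θ_c / V₁ = 2·31.7·0.9624 / 583 = 0.10466 s.

0.105 s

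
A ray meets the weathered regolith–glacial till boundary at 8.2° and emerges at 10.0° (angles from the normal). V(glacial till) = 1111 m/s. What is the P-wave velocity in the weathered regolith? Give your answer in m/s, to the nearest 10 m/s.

910 m/s

Snell's law: sin 8.2°/V₁ = sin 10.0°/V₂.
V₁ = V₂·sin 8.2°/sin 10.0° = 1111 × 0.8214 = 912.54 m/s.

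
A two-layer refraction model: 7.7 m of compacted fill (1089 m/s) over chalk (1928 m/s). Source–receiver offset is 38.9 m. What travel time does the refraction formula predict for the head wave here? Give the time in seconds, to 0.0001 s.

θ_c = arcsin(V₁/V₂) = arcsin(1089/1928) = 34.39°, cos θ_c = 0.8252.
Intercept time tᵢ = 2h cos θ_c / V₁ = 2·7.7·0.8252/1089 = 0.01167 s.
t = x/V₂ + tᵢ = 38.9/1928 + 0.01167 = 0.03185 s.

0.0318 s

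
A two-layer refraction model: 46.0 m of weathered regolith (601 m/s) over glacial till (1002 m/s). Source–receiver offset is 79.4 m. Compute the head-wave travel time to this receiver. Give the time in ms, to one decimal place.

201.7 ms

θ_c = arcsin(V₁/V₂) = arcsin(601/1002) = 36.86°, cos θ_c = 0.8001.
Intercept time tᵢ = 2h cos θ_c / V₁ = 2·46.0·0.8001/601 = 0.12249 s.
t = x/V₂ + tᵢ = 79.4/1002 + 0.12249 = 0.20173 s.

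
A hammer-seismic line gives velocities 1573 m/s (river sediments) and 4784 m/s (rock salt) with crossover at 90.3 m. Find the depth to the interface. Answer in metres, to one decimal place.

32.1 m

x_cross = 2h·√((V₂+V₁)/(V₂−V₁)) → h = x_cross / (2·√((V₂+V₁)/(V₂−V₁))).
√((V₂+V₁)/(V₂−V₁)) = √((4784+1573)/(4784−1573)) = 1.4070.
h = 90.3 / (2·1.4070) = 32.09 m.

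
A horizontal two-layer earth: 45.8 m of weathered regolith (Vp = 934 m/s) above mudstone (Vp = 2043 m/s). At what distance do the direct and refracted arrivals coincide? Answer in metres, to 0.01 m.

150.08 m

x_cross = 2h·√((V₂+V₁)/(V₂−V₁)).
(V₂+V₁)/(V₂−V₁) = (2043+934)/(2043−934) = 2.6844; √ = 1.6384.
x_cross = 2·45.8·1.6384 = 150.08 m.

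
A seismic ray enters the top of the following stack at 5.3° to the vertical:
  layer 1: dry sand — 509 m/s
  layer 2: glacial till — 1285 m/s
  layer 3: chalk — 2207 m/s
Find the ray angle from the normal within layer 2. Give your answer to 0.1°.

Ray parameter p = sin 5.3° / 509 = 1.8147e-04 s/m.
sin θ_2 = p·V_2 = 1.8147e-04 × 1285 = 0.2332.
θ_2 = 13.49° from the vertical.

13.5°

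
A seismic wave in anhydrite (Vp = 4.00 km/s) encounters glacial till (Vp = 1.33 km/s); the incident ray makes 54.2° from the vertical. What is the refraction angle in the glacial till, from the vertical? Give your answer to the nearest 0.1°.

sin θ₁/V₁ = sin θ₂/V₂ ⇒ sin θ₂ = 1.33·sin 54.2°/4.00 = 1.33·0.8111/4.00 = 0.2697.
θ₂ = arcsin 0.2697 = 15.65° from the normal.

15.6°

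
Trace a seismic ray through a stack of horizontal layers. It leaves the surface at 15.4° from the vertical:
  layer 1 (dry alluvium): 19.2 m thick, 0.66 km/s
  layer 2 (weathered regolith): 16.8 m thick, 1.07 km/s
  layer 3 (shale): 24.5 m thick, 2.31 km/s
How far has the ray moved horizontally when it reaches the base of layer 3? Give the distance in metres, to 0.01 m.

75.02 m

Ray parameter p = sin 15.4° / 0.66 km/s = 4.0236e-01 s/km.
Layer 1: θ = 15.40°; offset = 19.2·tan 15.40° = 5.2886 m.
Layer 2: sin θ = p·1.07 = 0.4305 → θ = 25.50°; offset = 16.8·tan 25.50° = 8.0135 m.
Layer 3: sin θ = p·2.31 = 0.9294 → θ = 68.35°; offset = 24.5·tan 68.35° = 61.7184 m.
Summing the layer offsets gives 75.0204 m.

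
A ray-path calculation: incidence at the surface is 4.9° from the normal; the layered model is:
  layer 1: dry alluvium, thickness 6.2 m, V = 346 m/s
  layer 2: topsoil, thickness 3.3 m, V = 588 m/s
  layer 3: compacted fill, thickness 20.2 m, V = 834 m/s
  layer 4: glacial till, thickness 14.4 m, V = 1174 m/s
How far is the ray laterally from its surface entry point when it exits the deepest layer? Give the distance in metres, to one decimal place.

9.6 m

p = sin θ₁/V₁ = sin 4.9°/346 = 2.4687e-04 s/m is conserved through the stack.
Layer 1: θ = 4.90°; offset = 6.2·tan 4.90° = 0.532 m.
Layer 2: sin θ = p·588 = 0.1452 → θ = 8.35°; offset = 3.3·tan 8.35° = 0.484 m.
Layer 3: sin θ = p·834 = 0.2059 → θ = 11.88°; offset = 20.2·tan 11.88° = 4.250 m.
Layer 4: sin θ = p·1174 = 0.2898 → θ = 16.85°; offset = 14.4·tan 16.85° = 4.361 m.
Total horizontal offset = 9.626 m.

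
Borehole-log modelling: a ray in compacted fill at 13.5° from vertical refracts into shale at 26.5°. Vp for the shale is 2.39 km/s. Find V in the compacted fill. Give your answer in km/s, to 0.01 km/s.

sin 13.5° = 0.2334; sin 26.5° = 0.4462.
V₁ = V₂·(sin θ₁/sin θ₂) = 2.39·(0.2334/0.4462) = 1.25 km/s.

1.25 km/s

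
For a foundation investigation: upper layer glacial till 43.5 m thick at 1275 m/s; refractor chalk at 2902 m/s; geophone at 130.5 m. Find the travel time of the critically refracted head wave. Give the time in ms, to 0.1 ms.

106.3 ms

t = x/V₂ + 2h·√(V₂²−V₁²)/(V₁V₂).
√(V₂²−V₁²) = √(2902²−1275²) = 2606.9 m/s; delay term = 2·43.5·2606.9/(1275·2902) = 0.06130 s.
t = 130.5/2902 + 0.06130 = 0.10627 s.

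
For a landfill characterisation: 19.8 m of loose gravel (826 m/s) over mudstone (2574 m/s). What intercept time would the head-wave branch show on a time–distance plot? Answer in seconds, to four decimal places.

0.0454 s

θ_c = arcsin(V₁/V₂) = arcsin(826/2574) = 18.72°; cos θ_c = 0.9471.
tᵢ = 2h·cos θ_c / V₁ = 2·19.8·0.9471 / 826 = 0.04541 s.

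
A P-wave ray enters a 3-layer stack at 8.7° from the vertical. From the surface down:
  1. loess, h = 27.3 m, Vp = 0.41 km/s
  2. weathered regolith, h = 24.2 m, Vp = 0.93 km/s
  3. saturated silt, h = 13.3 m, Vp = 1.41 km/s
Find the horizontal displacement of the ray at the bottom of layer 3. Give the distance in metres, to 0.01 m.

21.12 m

Apply Snell's law at each interface; in layer i the horizontal offset is hᵢ·tan θᵢ.
Layer 1: θ = 8.70°; offset = 27.3·tan 8.70° = 4.1775 m.
Layer 2: sin θ = 0.93·sin 8.7°/0.41 = 0.3431, θ = 20.07°; offset = 24.2·tan 20.07° = 8.8397 m.
Layer 3: sin θ = 1.41·sin 8.7°/0.41 = 0.5202, θ = 31.34°; offset = 13.3·tan 31.34° = 8.1008 m.
Total horizontal offset = 21.1180 m.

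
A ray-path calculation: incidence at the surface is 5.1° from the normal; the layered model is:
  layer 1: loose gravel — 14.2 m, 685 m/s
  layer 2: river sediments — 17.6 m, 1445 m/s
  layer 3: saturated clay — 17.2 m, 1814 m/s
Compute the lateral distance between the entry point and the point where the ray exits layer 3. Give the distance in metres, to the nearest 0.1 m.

Apply Snell's law at each interface; in layer i the horizontal offset is hᵢ·tan θᵢ.
Layer 1: θ = 5.10°; offset = 14.2·tan 5.10° = 1.267 m.
Layer 2: sin θ = 1445·sin 5.1°/685 = 0.1875, θ = 10.81°; offset = 17.6·tan 10.81° = 3.360 m.
Layer 3: sin θ = 1814·sin 5.1°/685 = 0.2354, θ = 13.62°; offset = 17.2·tan 13.62° = 4.166 m.
Summing the layer offsets gives 8.793 m.

8.8 m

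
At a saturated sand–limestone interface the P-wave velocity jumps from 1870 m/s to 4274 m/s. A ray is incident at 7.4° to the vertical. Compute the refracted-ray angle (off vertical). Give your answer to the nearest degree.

Snell's law: sin θ₂ = (V₂/V₁)·sin θ₁ = (4274/1870)·sin 7.4° = 0.2944.
θ₂ = arcsin 0.2944 = 17.12° from the normal.

17°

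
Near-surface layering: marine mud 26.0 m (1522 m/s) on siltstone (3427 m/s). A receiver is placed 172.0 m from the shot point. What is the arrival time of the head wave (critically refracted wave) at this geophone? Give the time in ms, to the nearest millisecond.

81 ms

t = x/V₂ + 2h·√(V₂²−V₁²)/(V₁V₂).
√(V₂²−V₁²) = √(3427²−1522²) = 3070.5 m/s; delay term = 2·26.0·3070.5/(1522·3427) = 0.03061 s.
t = 172.0/3427 + 0.03061 = 0.08080 s.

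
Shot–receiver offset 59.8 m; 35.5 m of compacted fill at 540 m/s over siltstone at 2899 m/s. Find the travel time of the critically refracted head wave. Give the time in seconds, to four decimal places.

t = x/V₂ + 2h·√(V₂²−V₁²)/(V₁V₂).
√(V₂²−V₁²) = √(2899²−540²) = 2848.3 m/s; delay term = 2·35.5·2848.3/(540·2899) = 0.12918 s.
t = 59.8/2899 + 0.12918 = 0.14981 s.

0.1498 s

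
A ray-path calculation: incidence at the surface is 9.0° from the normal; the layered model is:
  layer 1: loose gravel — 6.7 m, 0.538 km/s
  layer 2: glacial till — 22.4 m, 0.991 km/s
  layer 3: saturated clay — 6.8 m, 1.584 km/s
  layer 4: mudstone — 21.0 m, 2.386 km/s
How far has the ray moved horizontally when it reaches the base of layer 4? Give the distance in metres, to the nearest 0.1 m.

Ray parameter p = sin 9.0° / 0.538 km/s = 2.9077e-01 s/km.
Layer 1: θ = 9.00°; offset = 6.7·tan 9.00° = 1.061 m.
Layer 2: sin θ = p·0.991 = 0.2882 → θ = 16.75°; offset = 22.4·tan 16.75° = 6.741 m.
Layer 3: sin θ = p·1.584 = 0.4606 → θ = 27.42°; offset = 6.8·tan 27.42° = 3.528 m.
Layer 4: sin θ = p·2.386 = 0.6938 → θ = 43.93°; offset = 21.0·tan 43.93° = 20.230 m.
Total horizontal offset = 31.560 m.

31.6 m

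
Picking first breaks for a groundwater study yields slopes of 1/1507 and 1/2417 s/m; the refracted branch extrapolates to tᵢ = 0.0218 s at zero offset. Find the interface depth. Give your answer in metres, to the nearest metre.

θ_c = arcsin(1507/2417) = 38.57°; cos θ_c = 0.7818.
tᵢ = 2h cos θ_c/V₁ ⇒ h = tᵢ·V₁/(2 cos θ_c) = 0.0218·1507/(2·0.7818) = 21.01 m.

21 m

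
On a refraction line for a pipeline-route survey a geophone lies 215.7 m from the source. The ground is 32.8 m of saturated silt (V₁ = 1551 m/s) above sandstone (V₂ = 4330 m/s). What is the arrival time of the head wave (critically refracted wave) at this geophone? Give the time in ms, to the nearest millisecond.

θ_c = arcsin(V₁/V₂) = arcsin(1551/4330) = 20.99°, cos θ_c = 0.9336.
Intercept time tᵢ = 2h cos θ_c / V₁ = 2·32.8·0.9336/1551 = 0.03949 s.
t = x/V₂ + tᵢ = 215.7/4330 + 0.03949 = 0.08930 s.

89 ms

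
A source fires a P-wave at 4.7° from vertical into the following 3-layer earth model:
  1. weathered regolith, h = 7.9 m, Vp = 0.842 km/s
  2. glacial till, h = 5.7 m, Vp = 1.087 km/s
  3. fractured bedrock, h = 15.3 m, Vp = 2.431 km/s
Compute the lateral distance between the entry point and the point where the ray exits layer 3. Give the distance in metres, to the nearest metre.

5 m

p = sin θ₁/V₁ = sin 4.7°/0.842 = 9.7314e-02 s/km is conserved through the stack.
Layer 1: θ = 4.70°; offset = 7.9·tan 4.70° = 0.649 m.
Layer 2: sin θ = p·1.087 = 0.1058 → θ = 6.07°; offset = 5.7·tan 6.07° = 0.606 m.
Layer 3: sin θ = p·2.431 = 0.2366 → θ = 13.68°; offset = 15.3·tan 13.68° = 3.725 m.
Total horizontal offset = 4.981 m.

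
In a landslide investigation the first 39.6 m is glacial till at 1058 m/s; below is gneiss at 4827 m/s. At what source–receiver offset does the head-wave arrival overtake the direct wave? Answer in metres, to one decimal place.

99.0 m

x_cross = 2h·√((V₂+V₁)/(V₂−V₁)).
(V₂+V₁)/(V₂−V₁) = (4827+1058)/(4827−1058) = 1.5614; √ = 1.2496.
x_cross = 2·39.6·1.2496 = 98.97 m.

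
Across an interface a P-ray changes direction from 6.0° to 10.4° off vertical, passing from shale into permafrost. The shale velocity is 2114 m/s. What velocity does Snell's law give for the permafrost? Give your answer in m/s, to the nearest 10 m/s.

3650 m/s

Snell's law: sin 6.0°/V₁ = sin 10.4°/V₂.
V₂ = V₁·sin 10.4°/sin 6.0° = 2114 × 1.7270 = 3650.85 m/s.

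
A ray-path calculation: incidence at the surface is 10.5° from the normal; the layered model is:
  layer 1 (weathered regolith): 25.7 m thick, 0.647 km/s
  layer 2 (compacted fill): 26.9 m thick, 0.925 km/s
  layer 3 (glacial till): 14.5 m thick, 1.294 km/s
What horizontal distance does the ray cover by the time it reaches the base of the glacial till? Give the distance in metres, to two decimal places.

p = sin θ₁/V₁ = sin 10.5°/0.647 = 2.8166e-01 s/km is conserved through the stack.
Layer 1: θ = 10.50°; offset = 25.7·tan 10.50° = 4.7632 m.
Layer 2: sin θ = p·0.925 = 0.2605 → θ = 15.10°; offset = 26.9·tan 15.10° = 7.2592 m.
Layer 3: sin θ = p·1.294 = 0.3645 → θ = 21.38°; offset = 14.5·tan 21.38° = 5.6752 m.
Σ offsets = 17.6976 m.

17.70 m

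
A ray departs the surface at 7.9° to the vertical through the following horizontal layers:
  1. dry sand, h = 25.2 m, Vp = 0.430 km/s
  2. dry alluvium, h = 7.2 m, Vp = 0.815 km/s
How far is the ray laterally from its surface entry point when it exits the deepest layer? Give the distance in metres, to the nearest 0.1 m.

5.4 m

Ray parameter p = sin 7.9° / 0.430 km/s = 3.1964e-01 s/km.
Layer 1: θ = 7.90°; offset = 25.2·tan 7.90° = 3.497 m.
Layer 2: sin θ = p·0.815 = 0.2605 → θ = 15.10°; offset = 7.2·tan 15.10° = 1.943 m.
Σ offsets = 5.440 m.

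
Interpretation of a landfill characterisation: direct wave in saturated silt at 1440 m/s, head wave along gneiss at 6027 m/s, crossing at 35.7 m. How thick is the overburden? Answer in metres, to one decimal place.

14.0 m

h = (x_cross/2)·√((V₂−V₁)/(V₂+V₁)).
(V₂−V₁)/(V₂+V₁) = (6027−1440)/(6027+1440) = 0.6143; √ = 0.7838.
h = (35.7/2)·0.7838 = 13.99 m.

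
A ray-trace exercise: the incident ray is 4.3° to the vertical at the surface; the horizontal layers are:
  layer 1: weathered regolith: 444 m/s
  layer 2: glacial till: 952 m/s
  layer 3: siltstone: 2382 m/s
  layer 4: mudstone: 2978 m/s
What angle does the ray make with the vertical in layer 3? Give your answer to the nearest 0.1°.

23.7°

Snell's law across each interface conserves sin θ / V, so sin θ_3 = V_3·sin θ₁/V₁.
sin θ_3 = 2382 × sin 4.3° / 444 = 0.4023.
θ_3 = 23.72° from the vertical.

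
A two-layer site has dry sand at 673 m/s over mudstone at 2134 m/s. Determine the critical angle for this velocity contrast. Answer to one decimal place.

18.4°

At critical incidence the refracted ray runs along the interface (θ₂ = 90°), so sin θ_c = V₁/V₂.
θ_c = arcsin(673/2134) = arcsin 0.3154 = 18.38°.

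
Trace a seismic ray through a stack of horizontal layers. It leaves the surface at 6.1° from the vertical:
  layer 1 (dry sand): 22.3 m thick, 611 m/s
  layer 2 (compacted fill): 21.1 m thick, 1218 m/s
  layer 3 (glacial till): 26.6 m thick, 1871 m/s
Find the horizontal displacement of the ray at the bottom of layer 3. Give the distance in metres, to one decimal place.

Apply Snell's law at each interface; in layer i the horizontal offset is hᵢ·tan θᵢ.
Layer 1: θ = 6.10°; offset = 22.3·tan 6.10° = 2.383 m.
Layer 2: sin θ = 1218·sin 6.1°/611 = 0.2118, θ = 12.23°; offset = 21.1·tan 12.23° = 4.573 m.
Layer 3: sin θ = 1871·sin 6.1°/611 = 0.3254, θ = 18.99°; offset = 26.6·tan 18.99° = 9.154 m.
Total horizontal offset = 16.110 m.

16.1 m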